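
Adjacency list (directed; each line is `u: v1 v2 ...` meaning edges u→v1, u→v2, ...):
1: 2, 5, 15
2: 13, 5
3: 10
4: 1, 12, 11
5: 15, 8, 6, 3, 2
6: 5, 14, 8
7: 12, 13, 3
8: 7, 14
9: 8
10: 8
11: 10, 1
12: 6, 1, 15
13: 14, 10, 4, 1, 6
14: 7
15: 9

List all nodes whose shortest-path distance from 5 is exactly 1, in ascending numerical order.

2, 3, 6, 8, 15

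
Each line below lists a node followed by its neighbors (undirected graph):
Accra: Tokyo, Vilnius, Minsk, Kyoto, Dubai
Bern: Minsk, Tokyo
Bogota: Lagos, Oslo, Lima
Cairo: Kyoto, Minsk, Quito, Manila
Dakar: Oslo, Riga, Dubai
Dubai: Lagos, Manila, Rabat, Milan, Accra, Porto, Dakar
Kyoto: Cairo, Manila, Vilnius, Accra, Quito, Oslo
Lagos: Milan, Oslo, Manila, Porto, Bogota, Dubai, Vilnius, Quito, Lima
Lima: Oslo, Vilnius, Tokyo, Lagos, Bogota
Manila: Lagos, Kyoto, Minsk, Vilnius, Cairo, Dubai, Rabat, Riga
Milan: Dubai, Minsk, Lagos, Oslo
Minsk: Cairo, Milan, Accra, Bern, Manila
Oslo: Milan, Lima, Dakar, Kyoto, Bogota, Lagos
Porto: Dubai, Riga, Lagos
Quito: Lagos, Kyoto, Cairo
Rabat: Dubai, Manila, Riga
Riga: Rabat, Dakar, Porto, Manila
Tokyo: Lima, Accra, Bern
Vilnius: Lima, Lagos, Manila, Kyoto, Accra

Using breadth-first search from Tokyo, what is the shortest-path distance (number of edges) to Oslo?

Level 0: Tokyo
Level 1: Accra, Bern, Lima
Level 2: Bogota, Dubai, Kyoto, Lagos, Minsk, Oslo, Vilnius
Level 3: Cairo, Dakar, Manila, Milan, Porto, Quito, Rabat
Level 4: Riga
Oslo first appears at level 2.

2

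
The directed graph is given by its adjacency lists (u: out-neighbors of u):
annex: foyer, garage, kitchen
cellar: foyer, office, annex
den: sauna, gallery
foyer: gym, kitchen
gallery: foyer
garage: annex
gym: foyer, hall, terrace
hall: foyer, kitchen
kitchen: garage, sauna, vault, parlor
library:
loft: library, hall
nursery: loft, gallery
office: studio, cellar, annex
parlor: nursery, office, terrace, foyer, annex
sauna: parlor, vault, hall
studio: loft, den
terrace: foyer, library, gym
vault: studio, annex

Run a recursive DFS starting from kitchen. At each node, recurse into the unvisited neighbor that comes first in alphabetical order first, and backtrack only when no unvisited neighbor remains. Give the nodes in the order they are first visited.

Visit kitchen
kitchen → garage
garage → annex
annex → foyer
foyer → gym
gym → hall
gym → terrace
terrace → library
kitchen → parlor
parlor → nursery
nursery → gallery
nursery → loft
parlor → office
office → cellar
office → studio
studio → den
den → sauna
sauna → vault

kitchen → garage → annex → foyer → gym → hall → terrace → library → parlor → nursery → gallery → loft → office → cellar → studio → den → sauna → vault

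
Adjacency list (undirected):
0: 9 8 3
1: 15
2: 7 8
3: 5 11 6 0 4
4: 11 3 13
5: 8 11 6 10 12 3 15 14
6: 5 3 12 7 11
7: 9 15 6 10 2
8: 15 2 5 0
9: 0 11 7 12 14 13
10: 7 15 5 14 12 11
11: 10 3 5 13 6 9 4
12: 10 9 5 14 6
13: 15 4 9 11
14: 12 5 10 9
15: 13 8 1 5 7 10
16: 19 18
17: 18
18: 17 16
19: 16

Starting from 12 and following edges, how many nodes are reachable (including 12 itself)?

BFS from 12 visits: 12, 10, 9, 5, 14, 6, 7, 15, 11, 0, 13, 8, 3, 2, 1, 4
Reachable nodes: 16 of 20 total.

16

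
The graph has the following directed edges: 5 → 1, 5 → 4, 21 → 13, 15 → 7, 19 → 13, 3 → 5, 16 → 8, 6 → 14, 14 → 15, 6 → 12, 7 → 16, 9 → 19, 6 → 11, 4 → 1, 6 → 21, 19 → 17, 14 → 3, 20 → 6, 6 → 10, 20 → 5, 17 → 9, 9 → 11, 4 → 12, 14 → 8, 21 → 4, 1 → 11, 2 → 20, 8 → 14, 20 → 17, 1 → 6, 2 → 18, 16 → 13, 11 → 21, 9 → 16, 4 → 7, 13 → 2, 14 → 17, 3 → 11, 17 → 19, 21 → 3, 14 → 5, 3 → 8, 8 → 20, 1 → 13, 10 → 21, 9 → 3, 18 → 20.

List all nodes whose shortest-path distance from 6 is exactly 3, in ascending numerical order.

1, 2, 7, 9, 19, 20

Level 0: 6
Level 1: 10, 11, 12, 14, 21
Level 2: 3, 4, 5, 8, 13, 15, 17
Level 3: 1, 2, 7, 9, 19, 20
Level 4: 16, 18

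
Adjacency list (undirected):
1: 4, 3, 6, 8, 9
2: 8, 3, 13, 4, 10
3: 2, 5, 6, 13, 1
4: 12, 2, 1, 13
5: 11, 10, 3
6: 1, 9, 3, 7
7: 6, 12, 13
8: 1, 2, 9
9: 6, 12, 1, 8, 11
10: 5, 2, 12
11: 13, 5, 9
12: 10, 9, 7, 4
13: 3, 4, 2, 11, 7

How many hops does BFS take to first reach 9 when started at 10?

2

Level 0: 10
Level 1: 2, 5, 12
Level 2: 3, 4, 7, 8, 9, 11, 13
Level 3: 1, 6
9 first appears at level 2.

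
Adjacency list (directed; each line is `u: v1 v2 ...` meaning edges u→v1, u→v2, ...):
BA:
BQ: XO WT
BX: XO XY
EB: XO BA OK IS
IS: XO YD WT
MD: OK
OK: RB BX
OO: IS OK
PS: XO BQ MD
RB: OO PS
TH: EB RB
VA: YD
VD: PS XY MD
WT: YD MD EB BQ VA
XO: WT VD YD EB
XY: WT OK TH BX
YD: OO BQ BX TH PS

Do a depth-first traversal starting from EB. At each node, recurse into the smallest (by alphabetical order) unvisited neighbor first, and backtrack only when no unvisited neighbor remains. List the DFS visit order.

Visit EB
EB → BA
EB → IS
IS → WT
WT → BQ
BQ → XO
XO → VD
VD → MD
MD → OK
OK → BX
BX → XY
XY → TH
TH → RB
RB → OO
RB → PS
XO → YD
WT → VA

EB BA IS WT BQ XO VD MD OK BX XY TH RB OO PS YD VA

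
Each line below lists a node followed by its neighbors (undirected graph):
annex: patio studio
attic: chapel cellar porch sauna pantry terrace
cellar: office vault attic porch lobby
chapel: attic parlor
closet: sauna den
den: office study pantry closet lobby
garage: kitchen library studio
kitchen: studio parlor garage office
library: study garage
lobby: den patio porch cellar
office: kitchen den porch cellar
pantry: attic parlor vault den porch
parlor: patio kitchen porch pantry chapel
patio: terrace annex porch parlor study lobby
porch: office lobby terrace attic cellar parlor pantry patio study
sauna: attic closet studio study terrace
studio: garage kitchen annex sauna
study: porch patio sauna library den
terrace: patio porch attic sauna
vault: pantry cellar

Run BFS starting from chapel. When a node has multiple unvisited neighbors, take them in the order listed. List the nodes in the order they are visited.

chapel, attic, parlor, cellar, porch, sauna, pantry, terrace, patio, kitchen, office, vault, lobby, study, closet, studio, den, annex, garage, library

Visit chapel; enqueue attic, parlor → queue [attic, parlor]
Visit attic; enqueue cellar, porch, sauna, pantry, terrace → queue [parlor, cellar, porch, sauna, pantry, terrace]
Visit parlor; enqueue patio, kitchen → queue [cellar, porch, sauna, pantry, terrace, patio, kitchen]
Visit cellar; enqueue office, vault, lobby → queue [porch, sauna, pantry, terrace, patio, kitchen, office, vault, lobby]
Visit porch; enqueue study → queue [sauna, pantry, terrace, patio, kitchen, office, vault, lobby, study]
Visit sauna; enqueue closet, studio → queue [pantry, terrace, patio, kitchen, office, vault, lobby, study, closet, studio]
Visit pantry; enqueue den → queue [terrace, patio, kitchen, office, vault, lobby, study, closet, studio, den]
Visit terrace → queue [patio, kitchen, office, vault, lobby, study, closet, studio, den]
Visit patio; enqueue annex → queue [kitchen, office, vault, lobby, study, closet, studio, den, annex]
Visit kitchen; enqueue garage → queue [office, vault, lobby, study, closet, studio, den, annex, garage]
Visit office → queue [vault, lobby, study, closet, studio, den, annex, garage]
Visit vault → queue [lobby, study, closet, studio, den, annex, garage]
Visit lobby → queue [study, closet, studio, den, annex, garage]
Visit study; enqueue library → queue [closet, studio, den, annex, garage, library]
Visit closet → queue [studio, den, annex, garage, library]
Visit studio → queue [den, annex, garage, library]
Visit den → queue [annex, garage, library]
Visit annex → queue [garage, library]
Visit garage → queue [library]
Visit library → queue []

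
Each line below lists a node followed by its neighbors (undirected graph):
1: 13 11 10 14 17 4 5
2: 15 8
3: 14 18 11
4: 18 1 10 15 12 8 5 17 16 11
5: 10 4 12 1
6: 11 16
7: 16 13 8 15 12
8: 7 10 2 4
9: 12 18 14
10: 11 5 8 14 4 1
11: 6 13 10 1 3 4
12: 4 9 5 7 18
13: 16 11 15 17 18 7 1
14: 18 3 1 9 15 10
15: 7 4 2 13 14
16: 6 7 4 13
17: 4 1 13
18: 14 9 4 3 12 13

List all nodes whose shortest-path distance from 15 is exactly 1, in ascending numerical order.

Level 0: 15
Level 1: 2, 4, 7, 13, 14
Level 2: 1, 3, 5, 8, 9, 10, 11, 12, 16, 17, 18
Level 3: 6

2, 4, 7, 13, 14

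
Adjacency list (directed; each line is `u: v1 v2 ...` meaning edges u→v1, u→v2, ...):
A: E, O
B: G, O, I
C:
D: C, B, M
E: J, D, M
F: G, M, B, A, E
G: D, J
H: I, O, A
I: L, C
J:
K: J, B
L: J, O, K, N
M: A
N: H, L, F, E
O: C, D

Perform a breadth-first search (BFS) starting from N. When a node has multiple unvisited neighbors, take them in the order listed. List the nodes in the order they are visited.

Visit N; enqueue H, L, F, E → queue [H, L, F, E]
Visit H; enqueue I, O, A → queue [L, F, E, I, O, A]
Visit L; enqueue J, K → queue [F, E, I, O, A, J, K]
Visit F; enqueue G, M, B → queue [E, I, O, A, J, K, G, M, B]
Visit E; enqueue D → queue [I, O, A, J, K, G, M, B, D]
Visit I; enqueue C → queue [O, A, J, K, G, M, B, D, C]
Visit O → queue [A, J, K, G, M, B, D, C]
Visit A → queue [J, K, G, M, B, D, C]
Visit J → queue [K, G, M, B, D, C]
Visit K → queue [G, M, B, D, C]
Visit G → queue [M, B, D, C]
Visit M → queue [B, D, C]
Visit B → queue [D, C]
Visit D → queue [C]
Visit C → queue []

N → H → L → F → E → I → O → A → J → K → G → M → B → D → C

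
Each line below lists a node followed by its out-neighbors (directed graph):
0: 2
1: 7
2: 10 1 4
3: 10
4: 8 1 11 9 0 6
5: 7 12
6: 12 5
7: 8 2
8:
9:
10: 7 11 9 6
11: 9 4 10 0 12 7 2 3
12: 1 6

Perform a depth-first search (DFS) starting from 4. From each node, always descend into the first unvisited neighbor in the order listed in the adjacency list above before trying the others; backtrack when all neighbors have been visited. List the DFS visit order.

Visit 4
4 → 8
4 → 1
1 → 7
7 → 2
2 → 10
10 → 11
11 → 9
11 → 0
11 → 12
12 → 6
6 → 5
11 → 3

4, 8, 1, 7, 2, 10, 11, 9, 0, 12, 6, 5, 3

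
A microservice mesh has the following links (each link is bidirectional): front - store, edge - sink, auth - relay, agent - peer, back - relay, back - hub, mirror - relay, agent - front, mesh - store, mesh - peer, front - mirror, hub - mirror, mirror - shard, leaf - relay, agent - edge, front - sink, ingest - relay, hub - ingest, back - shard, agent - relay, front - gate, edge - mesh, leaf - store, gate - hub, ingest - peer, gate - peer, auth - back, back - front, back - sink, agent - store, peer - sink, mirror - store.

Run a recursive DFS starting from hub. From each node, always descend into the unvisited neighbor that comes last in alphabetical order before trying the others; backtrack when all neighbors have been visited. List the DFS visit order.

hub → mirror → store → mesh → peer → sink → front → gate → back → shard → relay → leaf → ingest → auth → agent → edge

Visit hub
hub → mirror
mirror → store
store → mesh
mesh → peer
peer → sink
sink → front
front → gate
front → back
back → shard
back → relay
relay → leaf
relay → ingest
relay → auth
relay → agent
agent → edge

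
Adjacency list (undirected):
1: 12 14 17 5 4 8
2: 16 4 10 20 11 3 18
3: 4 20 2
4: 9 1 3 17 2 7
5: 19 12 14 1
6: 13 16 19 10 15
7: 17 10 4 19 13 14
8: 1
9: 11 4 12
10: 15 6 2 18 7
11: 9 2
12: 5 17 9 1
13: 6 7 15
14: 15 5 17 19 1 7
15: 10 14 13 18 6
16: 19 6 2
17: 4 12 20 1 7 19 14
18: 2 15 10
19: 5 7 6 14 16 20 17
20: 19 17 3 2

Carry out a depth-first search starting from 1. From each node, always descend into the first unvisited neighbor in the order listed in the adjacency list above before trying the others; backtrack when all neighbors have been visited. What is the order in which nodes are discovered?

1 12 5 19 7 17 4 9 11 2 16 6 13 15 10 18 14 20 3 8

Visit 1
1 → 12
12 → 5
5 → 19
19 → 7
7 → 17
17 → 4
4 → 9
9 → 11
11 → 2
2 → 16
16 → 6
6 → 13
13 → 15
15 → 10
10 → 18
15 → 14
2 → 20
20 → 3
1 → 8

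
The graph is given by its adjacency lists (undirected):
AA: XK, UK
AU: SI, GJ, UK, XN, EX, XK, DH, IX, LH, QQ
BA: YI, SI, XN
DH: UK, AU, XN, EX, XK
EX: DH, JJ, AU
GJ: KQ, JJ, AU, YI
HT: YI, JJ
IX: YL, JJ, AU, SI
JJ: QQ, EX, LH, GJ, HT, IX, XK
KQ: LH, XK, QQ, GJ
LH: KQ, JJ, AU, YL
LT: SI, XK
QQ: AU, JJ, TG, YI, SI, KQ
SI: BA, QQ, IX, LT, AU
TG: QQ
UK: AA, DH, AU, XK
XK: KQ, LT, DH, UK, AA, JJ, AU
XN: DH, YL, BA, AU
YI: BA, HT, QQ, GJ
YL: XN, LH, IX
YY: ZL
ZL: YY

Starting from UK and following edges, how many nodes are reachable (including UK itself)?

BFS from UK visits: UK, XK, DH, AU, AA, LT, KQ, JJ, XN, EX, SI, QQ, LH, IX, GJ, HT, YL, BA, YI, TG
Reachable nodes: 20 of 22 total.

20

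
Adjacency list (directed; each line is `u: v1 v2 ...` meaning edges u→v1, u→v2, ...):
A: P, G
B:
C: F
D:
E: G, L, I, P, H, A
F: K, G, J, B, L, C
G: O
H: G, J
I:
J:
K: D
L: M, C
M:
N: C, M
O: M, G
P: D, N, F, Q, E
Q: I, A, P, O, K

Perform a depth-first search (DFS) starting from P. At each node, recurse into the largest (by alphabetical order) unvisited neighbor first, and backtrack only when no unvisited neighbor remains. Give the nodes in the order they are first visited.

P → Q → O → M → G → K → D → I → A → N → C → F → L → J → B → E → H

Visit P
P → Q
Q → O
O → M
O → G
Q → K
K → D
Q → I
Q → A
P → N
N → C
C → F
F → L
F → J
F → B
P → E
E → H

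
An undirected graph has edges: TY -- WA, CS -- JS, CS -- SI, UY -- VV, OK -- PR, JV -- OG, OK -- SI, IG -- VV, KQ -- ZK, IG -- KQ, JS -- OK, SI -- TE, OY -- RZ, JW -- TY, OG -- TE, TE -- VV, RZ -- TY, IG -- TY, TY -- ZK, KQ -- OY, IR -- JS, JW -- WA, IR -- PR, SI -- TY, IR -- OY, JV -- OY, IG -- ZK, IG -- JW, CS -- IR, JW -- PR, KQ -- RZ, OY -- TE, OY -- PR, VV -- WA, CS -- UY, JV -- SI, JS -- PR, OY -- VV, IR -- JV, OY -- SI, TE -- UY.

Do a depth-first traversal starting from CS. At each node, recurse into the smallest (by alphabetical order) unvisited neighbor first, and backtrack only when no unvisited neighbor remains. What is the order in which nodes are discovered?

CS, IR, JS, OK, PR, JW, IG, KQ, OY, JV, OG, TE, SI, TY, RZ, WA, VV, UY, ZK

Visit CS
CS → IR
IR → JS
JS → OK
OK → PR
PR → JW
JW → IG
IG → KQ
KQ → OY
OY → JV
JV → OG
OG → TE
TE → SI
SI → TY
TY → RZ
TY → WA
WA → VV
VV → UY
TY → ZK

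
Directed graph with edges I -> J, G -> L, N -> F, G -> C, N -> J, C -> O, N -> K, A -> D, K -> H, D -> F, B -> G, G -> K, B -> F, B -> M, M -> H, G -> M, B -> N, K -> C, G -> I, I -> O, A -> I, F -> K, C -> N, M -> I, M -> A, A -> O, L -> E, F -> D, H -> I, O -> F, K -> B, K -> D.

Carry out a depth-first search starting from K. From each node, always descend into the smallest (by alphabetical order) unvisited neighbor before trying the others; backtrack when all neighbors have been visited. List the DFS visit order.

Visit K
K → B
B → F
F → D
B → G
G → C
C → N
N → J
C → O
G → I
G → L
L → E
G → M
M → A
M → H

K -> B -> F -> D -> G -> C -> N -> J -> O -> I -> L -> E -> M -> A -> H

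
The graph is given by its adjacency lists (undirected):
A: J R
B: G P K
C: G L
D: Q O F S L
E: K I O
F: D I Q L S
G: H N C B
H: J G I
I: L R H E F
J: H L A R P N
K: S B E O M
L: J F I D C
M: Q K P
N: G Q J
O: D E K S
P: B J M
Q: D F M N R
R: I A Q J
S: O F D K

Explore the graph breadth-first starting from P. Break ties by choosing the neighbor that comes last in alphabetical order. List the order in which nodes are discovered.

P M J B Q K R N L H A G F D S O E I C

Visit P; enqueue M, J, B → queue [M, J, B]
Visit M; enqueue Q, K → queue [J, B, Q, K]
Visit J; enqueue R, N, L, H, A → queue [B, Q, K, R, N, L, H, A]
Visit B; enqueue G → queue [Q, K, R, N, L, H, A, G]
Visit Q; enqueue F, D → queue [K, R, N, L, H, A, G, F, D]
Visit K; enqueue S, O, E → queue [R, N, L, H, A, G, F, D, S, O, E]
Visit R; enqueue I → queue [N, L, H, A, G, F, D, S, O, E, I]
Visit N → queue [L, H, A, G, F, D, S, O, E, I]
Visit L; enqueue C → queue [H, A, G, F, D, S, O, E, I, C]
Visit H → queue [A, G, F, D, S, O, E, I, C]
Visit A → queue [G, F, D, S, O, E, I, C]
Visit G → queue [F, D, S, O, E, I, C]
Visit F → queue [D, S, O, E, I, C]
Visit D → queue [S, O, E, I, C]
Visit S → queue [O, E, I, C]
Visit O → queue [E, I, C]
Visit E → queue [I, C]
Visit I → queue [C]
Visit C → queue []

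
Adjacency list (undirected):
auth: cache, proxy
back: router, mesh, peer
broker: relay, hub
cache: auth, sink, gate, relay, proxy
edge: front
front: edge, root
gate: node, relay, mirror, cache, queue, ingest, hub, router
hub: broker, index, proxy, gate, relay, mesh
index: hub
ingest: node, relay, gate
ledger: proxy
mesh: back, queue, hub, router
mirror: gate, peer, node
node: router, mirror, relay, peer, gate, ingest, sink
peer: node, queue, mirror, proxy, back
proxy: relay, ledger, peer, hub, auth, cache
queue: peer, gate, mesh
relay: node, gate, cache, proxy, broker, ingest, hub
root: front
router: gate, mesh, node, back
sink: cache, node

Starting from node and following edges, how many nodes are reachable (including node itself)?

18

BFS from node visits: node, gate, ingest, mirror, peer, relay, router, sink, cache, hub, queue, back, proxy, broker, mesh, auth, index, ledger
Reachable nodes: 18 of 21 total.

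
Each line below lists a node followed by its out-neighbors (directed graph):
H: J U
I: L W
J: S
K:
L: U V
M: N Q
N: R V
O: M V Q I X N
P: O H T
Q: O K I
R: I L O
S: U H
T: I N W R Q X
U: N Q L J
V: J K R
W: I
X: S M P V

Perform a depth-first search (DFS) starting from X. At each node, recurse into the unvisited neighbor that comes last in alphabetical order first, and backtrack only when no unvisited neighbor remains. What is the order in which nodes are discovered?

X, V, R, O, Q, K, I, W, L, U, N, J, S, H, M, P, T

Visit X
X → V
V → R
R → O
O → Q
Q → K
Q → I
I → W
I → L
L → U
U → N
U → J
J → S
S → H
O → M
X → P
P → T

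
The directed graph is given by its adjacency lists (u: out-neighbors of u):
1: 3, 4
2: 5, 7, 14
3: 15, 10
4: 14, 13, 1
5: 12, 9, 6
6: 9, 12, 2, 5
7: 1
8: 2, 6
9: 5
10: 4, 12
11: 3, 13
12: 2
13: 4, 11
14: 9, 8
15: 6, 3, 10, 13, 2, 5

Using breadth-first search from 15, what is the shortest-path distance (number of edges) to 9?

Level 0: 15
Level 1: 2, 3, 5, 6, 10, 13
Level 2: 4, 7, 9, 11, 12, 14
Level 3: 1, 8
9 first appears at level 2.

2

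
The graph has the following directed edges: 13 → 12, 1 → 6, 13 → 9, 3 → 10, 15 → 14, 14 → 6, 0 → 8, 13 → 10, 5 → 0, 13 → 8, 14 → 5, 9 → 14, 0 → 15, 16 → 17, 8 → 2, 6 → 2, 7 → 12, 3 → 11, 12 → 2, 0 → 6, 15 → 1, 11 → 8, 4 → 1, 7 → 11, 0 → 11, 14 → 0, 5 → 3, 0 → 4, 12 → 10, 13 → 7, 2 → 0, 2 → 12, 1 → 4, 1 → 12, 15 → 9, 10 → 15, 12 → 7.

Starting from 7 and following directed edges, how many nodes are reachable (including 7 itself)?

15

BFS from 7 visits: 7, 12, 11, 10, 2, 8, 15, 0, 14, 9, 1, 6, 4, 5, 3
Reachable nodes: 15 of 18 total.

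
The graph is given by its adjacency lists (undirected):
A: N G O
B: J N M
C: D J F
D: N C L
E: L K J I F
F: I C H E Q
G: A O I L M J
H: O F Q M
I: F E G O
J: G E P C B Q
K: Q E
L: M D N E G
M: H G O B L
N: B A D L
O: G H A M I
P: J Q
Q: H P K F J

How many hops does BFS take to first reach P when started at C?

Level 0: C
Level 1: D, F, J
Level 2: B, E, G, H, I, L, N, P, Q
Level 3: A, K, M, O
P first appears at level 2.

2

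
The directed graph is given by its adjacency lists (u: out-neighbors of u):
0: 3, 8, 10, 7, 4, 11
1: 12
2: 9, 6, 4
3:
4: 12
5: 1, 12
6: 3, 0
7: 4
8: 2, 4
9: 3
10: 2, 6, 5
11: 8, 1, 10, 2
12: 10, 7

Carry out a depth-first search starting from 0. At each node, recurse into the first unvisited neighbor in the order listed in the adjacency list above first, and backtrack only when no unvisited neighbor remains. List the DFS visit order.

0, 3, 8, 2, 9, 6, 4, 12, 10, 5, 1, 7, 11

Visit 0
0 → 3
0 → 8
8 → 2
2 → 9
2 → 6
2 → 4
4 → 12
12 → 10
10 → 5
5 → 1
12 → 7
0 → 11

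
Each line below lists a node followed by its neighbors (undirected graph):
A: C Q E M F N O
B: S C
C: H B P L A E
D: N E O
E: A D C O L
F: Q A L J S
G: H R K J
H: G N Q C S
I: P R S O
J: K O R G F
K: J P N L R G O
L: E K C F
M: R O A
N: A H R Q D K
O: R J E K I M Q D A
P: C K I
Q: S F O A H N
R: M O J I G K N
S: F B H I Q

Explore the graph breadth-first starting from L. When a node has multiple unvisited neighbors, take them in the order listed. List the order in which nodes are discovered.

L, E, K, C, F, A, D, O, J, P, N, R, G, H, B, Q, S, M, I

Visit L; enqueue E, K, C, F → queue [E, K, C, F]
Visit E; enqueue A, D, O → queue [K, C, F, A, D, O]
Visit K; enqueue J, P, N, R, G → queue [C, F, A, D, O, J, P, N, R, G]
Visit C; enqueue H, B → queue [F, A, D, O, J, P, N, R, G, H, B]
Visit F; enqueue Q, S → queue [A, D, O, J, P, N, R, G, H, B, Q, S]
Visit A; enqueue M → queue [D, O, J, P, N, R, G, H, B, Q, S, M]
Visit D → queue [O, J, P, N, R, G, H, B, Q, S, M]
Visit O; enqueue I → queue [J, P, N, R, G, H, B, Q, S, M, I]
Visit J → queue [P, N, R, G, H, B, Q, S, M, I]
Visit P → queue [N, R, G, H, B, Q, S, M, I]
Visit N → queue [R, G, H, B, Q, S, M, I]
Visit R → queue [G, H, B, Q, S, M, I]
Visit G → queue [H, B, Q, S, M, I]
Visit H → queue [B, Q, S, M, I]
Visit B → queue [Q, S, M, I]
Visit Q → queue [S, M, I]
Visit S → queue [M, I]
Visit M → queue [I]
Visit I → queue []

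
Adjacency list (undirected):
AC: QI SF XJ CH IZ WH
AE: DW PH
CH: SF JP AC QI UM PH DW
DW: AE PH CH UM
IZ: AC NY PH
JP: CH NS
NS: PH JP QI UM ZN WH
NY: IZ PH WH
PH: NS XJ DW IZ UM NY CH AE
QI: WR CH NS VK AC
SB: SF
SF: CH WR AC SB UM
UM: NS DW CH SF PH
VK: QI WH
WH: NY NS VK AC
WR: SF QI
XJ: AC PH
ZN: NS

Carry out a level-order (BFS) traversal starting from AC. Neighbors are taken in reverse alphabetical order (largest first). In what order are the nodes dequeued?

AC → XJ → WH → SF → QI → IZ → CH → PH → VK → NY → NS → WR → UM → SB → JP → DW → AE → ZN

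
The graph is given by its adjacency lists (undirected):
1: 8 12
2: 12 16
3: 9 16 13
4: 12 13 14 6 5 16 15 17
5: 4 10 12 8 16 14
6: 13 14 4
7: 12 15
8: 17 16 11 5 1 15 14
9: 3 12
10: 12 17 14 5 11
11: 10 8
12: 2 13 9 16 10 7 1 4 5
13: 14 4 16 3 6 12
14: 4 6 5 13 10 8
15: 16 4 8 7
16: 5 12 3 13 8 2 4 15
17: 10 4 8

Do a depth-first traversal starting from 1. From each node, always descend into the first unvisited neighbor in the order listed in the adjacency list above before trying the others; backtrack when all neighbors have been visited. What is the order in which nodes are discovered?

Visit 1
1 → 8
8 → 17
17 → 10
10 → 12
12 → 2
2 → 16
16 → 5
5 → 4
4 → 13
13 → 14
14 → 6
13 → 3
3 → 9
4 → 15
15 → 7
10 → 11

1 8 17 10 12 2 16 5 4 13 14 6 3 9 15 7 11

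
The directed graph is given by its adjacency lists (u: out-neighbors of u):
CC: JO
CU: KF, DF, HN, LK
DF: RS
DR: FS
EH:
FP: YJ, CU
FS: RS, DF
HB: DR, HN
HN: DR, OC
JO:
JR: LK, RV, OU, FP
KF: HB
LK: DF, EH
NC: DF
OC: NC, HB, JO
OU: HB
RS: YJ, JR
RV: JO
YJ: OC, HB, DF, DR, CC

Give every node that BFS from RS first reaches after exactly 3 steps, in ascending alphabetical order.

CU, EH, FS, HN, JO, NC

Level 0: RS
Level 1: JR, YJ
Level 2: CC, DF, DR, FP, HB, LK, OC, OU, RV
Level 3: CU, EH, FS, HN, JO, NC
Level 4: KF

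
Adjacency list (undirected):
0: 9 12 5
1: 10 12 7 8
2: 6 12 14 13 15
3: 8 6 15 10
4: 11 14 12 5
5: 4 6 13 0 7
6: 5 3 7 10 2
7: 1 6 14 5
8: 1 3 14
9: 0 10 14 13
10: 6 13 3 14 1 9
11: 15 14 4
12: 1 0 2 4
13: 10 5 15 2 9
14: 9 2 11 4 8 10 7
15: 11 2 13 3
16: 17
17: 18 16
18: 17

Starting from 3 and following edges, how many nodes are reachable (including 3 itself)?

BFS from 3 visits: 3, 8, 6, 15, 10, 1, 14, 5, 7, 2, 11, 13, 9, 12, 4, 0
Reachable nodes: 16 of 19 total.

16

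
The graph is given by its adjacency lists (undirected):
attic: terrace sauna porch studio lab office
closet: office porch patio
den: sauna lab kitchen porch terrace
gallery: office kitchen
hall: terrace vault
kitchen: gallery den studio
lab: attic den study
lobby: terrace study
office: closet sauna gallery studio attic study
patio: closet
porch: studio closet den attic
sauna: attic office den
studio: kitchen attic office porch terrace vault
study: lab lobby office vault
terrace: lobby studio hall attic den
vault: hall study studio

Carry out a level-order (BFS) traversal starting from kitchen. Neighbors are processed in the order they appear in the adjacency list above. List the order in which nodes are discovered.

Visit kitchen; enqueue gallery, den, studio → queue [gallery, den, studio]
Visit gallery; enqueue office → queue [den, studio, office]
Visit den; enqueue sauna, lab, porch, terrace → queue [studio, office, sauna, lab, porch, terrace]
Visit studio; enqueue attic, vault → queue [office, sauna, lab, porch, terrace, attic, vault]
Visit office; enqueue closet, study → queue [sauna, lab, porch, terrace, attic, vault, closet, study]
Visit sauna → queue [lab, porch, terrace, attic, vault, closet, study]
Visit lab → queue [porch, terrace, attic, vault, closet, study]
Visit porch → queue [terrace, attic, vault, closet, study]
Visit terrace; enqueue lobby, hall → queue [attic, vault, closet, study, lobby, hall]
Visit attic → queue [vault, closet, study, lobby, hall]
Visit vault → queue [closet, study, lobby, hall]
Visit closet; enqueue patio → queue [study, lobby, hall, patio]
Visit study → queue [lobby, hall, patio]
Visit lobby → queue [hall, patio]
Visit hall → queue [patio]
Visit patio → queue []

kitchen, gallery, den, studio, office, sauna, lab, porch, terrace, attic, vault, closet, study, lobby, hall, patio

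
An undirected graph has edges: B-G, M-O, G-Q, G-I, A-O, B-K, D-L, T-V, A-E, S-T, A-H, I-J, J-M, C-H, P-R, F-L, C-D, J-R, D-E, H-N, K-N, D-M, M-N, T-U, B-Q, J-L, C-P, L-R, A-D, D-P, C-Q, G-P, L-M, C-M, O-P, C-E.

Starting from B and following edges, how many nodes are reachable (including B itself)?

BFS from B visits: B, G, K, Q, I, P, N, C, J, D, O, R, H, M, E, L, A, F
Reachable nodes: 18 of 22 total.

18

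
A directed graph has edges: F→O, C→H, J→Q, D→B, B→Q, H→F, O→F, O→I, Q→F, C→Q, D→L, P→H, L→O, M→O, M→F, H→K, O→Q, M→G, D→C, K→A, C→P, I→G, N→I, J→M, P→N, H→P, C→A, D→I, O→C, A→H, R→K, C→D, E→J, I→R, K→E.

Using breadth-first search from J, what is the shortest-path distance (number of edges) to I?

Level 0: J
Level 1: M, Q
Level 2: F, G, O
Level 3: C, I
Level 4: A, D, H, P, R
Level 5: B, K, L, N
Level 6: E
I first appears at level 3.

3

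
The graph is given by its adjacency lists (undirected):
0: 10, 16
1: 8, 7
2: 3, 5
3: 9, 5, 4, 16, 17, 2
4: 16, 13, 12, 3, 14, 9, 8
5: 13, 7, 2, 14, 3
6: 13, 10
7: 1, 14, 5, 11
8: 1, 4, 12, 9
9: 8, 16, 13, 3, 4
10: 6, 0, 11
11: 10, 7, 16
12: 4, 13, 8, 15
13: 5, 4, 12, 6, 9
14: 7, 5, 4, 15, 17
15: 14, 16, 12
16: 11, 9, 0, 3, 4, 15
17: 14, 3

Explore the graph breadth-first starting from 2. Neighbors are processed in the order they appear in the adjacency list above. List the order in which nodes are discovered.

Visit 2; enqueue 3, 5 → queue [3, 5]
Visit 3; enqueue 9, 4, 16, 17 → queue [5, 9, 4, 16, 17]
Visit 5; enqueue 13, 7, 14 → queue [9, 4, 16, 17, 13, 7, 14]
Visit 9; enqueue 8 → queue [4, 16, 17, 13, 7, 14, 8]
Visit 4; enqueue 12 → queue [16, 17, 13, 7, 14, 8, 12]
Visit 16; enqueue 11, 0, 15 → queue [17, 13, 7, 14, 8, 12, 11, 0, 15]
Visit 17 → queue [13, 7, 14, 8, 12, 11, 0, 15]
Visit 13; enqueue 6 → queue [7, 14, 8, 12, 11, 0, 15, 6]
Visit 7; enqueue 1 → queue [14, 8, 12, 11, 0, 15, 6, 1]
Visit 14 → queue [8, 12, 11, 0, 15, 6, 1]
Visit 8 → queue [12, 11, 0, 15, 6, 1]
Visit 12 → queue [11, 0, 15, 6, 1]
Visit 11; enqueue 10 → queue [0, 15, 6, 1, 10]
Visit 0 → queue [15, 6, 1, 10]
Visit 15 → queue [6, 1, 10]
Visit 6 → queue [1, 10]
Visit 1 → queue [10]
Visit 10 → queue []

2 3 5 9 4 16 17 13 7 14 8 12 11 0 15 6 1 10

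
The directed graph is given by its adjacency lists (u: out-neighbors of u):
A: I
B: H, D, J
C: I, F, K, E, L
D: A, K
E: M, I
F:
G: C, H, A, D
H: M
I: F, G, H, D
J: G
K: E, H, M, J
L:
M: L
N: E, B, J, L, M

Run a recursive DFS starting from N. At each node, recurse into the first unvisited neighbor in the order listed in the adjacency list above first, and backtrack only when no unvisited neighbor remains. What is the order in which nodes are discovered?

N, E, M, L, I, F, G, C, K, H, J, A, D, B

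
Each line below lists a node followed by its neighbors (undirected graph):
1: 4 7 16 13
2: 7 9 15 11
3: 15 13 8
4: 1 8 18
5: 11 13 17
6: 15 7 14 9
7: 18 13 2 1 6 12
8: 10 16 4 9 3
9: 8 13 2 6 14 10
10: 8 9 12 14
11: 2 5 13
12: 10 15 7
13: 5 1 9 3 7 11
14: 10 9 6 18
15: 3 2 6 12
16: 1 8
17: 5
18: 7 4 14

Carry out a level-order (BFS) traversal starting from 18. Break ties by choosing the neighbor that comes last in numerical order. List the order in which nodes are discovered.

Visit 18; enqueue 14, 7, 4 → queue [14, 7, 4]
Visit 14; enqueue 10, 9, 6 → queue [7, 4, 10, 9, 6]
Visit 7; enqueue 13, 12, 2, 1 → queue [4, 10, 9, 6, 13, 12, 2, 1]
Visit 4; enqueue 8 → queue [10, 9, 6, 13, 12, 2, 1, 8]
Visit 10 → queue [9, 6, 13, 12, 2, 1, 8]
Visit 9 → queue [6, 13, 12, 2, 1, 8]
Visit 6; enqueue 15 → queue [13, 12, 2, 1, 8, 15]
Visit 13; enqueue 11, 5, 3 → queue [12, 2, 1, 8, 15, 11, 5, 3]
Visit 12 → queue [2, 1, 8, 15, 11, 5, 3]
Visit 2 → queue [1, 8, 15, 11, 5, 3]
Visit 1; enqueue 16 → queue [8, 15, 11, 5, 3, 16]
Visit 8 → queue [15, 11, 5, 3, 16]
Visit 15 → queue [11, 5, 3, 16]
Visit 11 → queue [5, 3, 16]
Visit 5; enqueue 17 → queue [3, 16, 17]
Visit 3 → queue [16, 17]
Visit 16 → queue [17]
Visit 17 → queue []

18, 14, 7, 4, 10, 9, 6, 13, 12, 2, 1, 8, 15, 11, 5, 3, 16, 17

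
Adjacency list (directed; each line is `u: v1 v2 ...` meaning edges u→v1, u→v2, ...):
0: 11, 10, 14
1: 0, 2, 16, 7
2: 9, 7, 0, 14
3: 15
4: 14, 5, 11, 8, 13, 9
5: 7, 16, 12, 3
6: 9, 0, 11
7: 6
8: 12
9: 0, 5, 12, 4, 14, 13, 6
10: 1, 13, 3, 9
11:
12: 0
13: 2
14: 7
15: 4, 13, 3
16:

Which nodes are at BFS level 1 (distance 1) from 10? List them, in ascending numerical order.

1, 3, 9, 13

Level 0: 10
Level 1: 1, 3, 9, 13
Level 2: 0, 2, 4, 5, 6, 7, 12, 14, 15, 16
Level 3: 8, 11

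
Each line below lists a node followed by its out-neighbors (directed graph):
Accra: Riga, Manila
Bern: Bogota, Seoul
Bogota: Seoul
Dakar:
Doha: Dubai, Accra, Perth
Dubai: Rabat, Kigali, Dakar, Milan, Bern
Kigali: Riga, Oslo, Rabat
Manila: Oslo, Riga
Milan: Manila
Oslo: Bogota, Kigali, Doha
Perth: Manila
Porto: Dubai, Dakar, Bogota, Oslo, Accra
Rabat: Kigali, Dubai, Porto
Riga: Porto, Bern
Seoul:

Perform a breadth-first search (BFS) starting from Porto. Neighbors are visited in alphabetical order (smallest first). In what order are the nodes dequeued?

Porto, Accra, Bogota, Dakar, Dubai, Oslo, Manila, Riga, Seoul, Bern, Kigali, Milan, Rabat, Doha, Perth

Visit Porto; enqueue Accra, Bogota, Dakar, Dubai, Oslo → queue [Accra, Bogota, Dakar, Dubai, Oslo]
Visit Accra; enqueue Manila, Riga → queue [Bogota, Dakar, Dubai, Oslo, Manila, Riga]
Visit Bogota; enqueue Seoul → queue [Dakar, Dubai, Oslo, Manila, Riga, Seoul]
Visit Dakar → queue [Dubai, Oslo, Manila, Riga, Seoul]
Visit Dubai; enqueue Bern, Kigali, Milan, Rabat → queue [Oslo, Manila, Riga, Seoul, Bern, Kigali, Milan, Rabat]
Visit Oslo; enqueue Doha → queue [Manila, Riga, Seoul, Bern, Kigali, Milan, Rabat, Doha]
Visit Manila → queue [Riga, Seoul, Bern, Kigali, Milan, Rabat, Doha]
Visit Riga → queue [Seoul, Bern, Kigali, Milan, Rabat, Doha]
Visit Seoul → queue [Bern, Kigali, Milan, Rabat, Doha]
Visit Bern → queue [Kigali, Milan, Rabat, Doha]
Visit Kigali → queue [Milan, Rabat, Doha]
Visit Milan → queue [Rabat, Doha]
Visit Rabat → queue [Doha]
Visit Doha; enqueue Perth → queue [Perth]
Visit Perth → queue []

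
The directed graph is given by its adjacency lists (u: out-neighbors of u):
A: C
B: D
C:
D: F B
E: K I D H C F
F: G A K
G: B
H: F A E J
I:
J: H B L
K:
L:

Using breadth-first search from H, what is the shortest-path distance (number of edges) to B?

2

Level 0: H
Level 1: A, E, F, J
Level 2: B, C, D, G, I, K, L
B first appears at level 2.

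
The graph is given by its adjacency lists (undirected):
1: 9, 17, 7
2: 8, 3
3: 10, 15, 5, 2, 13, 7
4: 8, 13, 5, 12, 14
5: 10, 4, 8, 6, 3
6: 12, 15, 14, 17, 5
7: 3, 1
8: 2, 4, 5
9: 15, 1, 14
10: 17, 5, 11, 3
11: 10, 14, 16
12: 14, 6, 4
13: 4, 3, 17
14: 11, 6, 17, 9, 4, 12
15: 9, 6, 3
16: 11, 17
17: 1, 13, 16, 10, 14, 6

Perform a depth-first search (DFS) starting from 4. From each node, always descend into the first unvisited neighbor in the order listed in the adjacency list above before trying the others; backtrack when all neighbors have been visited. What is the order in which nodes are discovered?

4, 8, 2, 3, 10, 17, 1, 9, 15, 6, 12, 14, 11, 16, 5, 7, 13

Visit 4
4 → 8
8 → 2
2 → 3
3 → 10
10 → 17
17 → 1
1 → 9
9 → 15
15 → 6
6 → 12
12 → 14
14 → 11
11 → 16
6 → 5
1 → 7
17 → 13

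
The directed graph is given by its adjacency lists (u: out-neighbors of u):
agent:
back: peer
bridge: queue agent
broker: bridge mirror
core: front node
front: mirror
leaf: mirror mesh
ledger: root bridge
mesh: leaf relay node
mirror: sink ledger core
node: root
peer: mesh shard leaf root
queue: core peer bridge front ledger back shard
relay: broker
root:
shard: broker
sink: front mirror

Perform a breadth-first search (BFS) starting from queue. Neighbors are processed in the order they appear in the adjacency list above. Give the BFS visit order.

queue, core, peer, bridge, front, ledger, back, shard, node, mesh, leaf, root, agent, mirror, broker, relay, sink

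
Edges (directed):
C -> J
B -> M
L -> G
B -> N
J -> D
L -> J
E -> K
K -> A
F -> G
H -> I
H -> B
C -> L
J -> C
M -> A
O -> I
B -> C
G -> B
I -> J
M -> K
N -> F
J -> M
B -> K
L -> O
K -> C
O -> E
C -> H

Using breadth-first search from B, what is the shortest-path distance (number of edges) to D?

Level 0: B
Level 1: C, K, M, N
Level 2: A, F, H, J, L
Level 3: D, G, I, O
Level 4: E
D first appears at level 3.

3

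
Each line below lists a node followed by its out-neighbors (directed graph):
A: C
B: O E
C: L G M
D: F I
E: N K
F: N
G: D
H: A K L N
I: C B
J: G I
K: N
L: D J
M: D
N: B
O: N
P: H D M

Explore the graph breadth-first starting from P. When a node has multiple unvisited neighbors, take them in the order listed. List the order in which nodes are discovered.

P, H, D, M, A, K, L, N, F, I, C, J, B, G, O, E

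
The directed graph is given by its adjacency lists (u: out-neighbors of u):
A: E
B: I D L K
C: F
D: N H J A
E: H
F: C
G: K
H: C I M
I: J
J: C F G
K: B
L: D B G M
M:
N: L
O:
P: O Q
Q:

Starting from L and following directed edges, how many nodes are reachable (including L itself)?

BFS from L visits: L, B, D, G, M, I, K, A, H, J, N, E, C, F
Reachable nodes: 14 of 17 total.

14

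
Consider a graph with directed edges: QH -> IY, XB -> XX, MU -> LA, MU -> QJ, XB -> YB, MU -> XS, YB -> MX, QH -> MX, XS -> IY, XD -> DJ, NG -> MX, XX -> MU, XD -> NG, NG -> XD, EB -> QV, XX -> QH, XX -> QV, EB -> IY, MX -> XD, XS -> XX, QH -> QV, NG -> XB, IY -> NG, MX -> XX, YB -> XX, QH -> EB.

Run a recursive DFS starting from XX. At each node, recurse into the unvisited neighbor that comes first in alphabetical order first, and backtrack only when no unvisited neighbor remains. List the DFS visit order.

XX MU LA QJ XS IY NG MX XD DJ XB YB QH EB QV

Visit XX
XX → MU
MU → LA
MU → QJ
MU → XS
XS → IY
IY → NG
NG → MX
MX → XD
XD → DJ
NG → XB
XB → YB
XX → QH
QH → EB
EB → QV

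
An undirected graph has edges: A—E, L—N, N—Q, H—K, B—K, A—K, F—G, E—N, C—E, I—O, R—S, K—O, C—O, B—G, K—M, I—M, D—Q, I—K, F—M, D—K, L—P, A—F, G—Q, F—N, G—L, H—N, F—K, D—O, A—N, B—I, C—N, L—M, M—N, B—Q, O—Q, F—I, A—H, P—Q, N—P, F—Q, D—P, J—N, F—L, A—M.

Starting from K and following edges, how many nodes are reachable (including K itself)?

BFS from K visits: K, A, B, D, F, H, I, M, O, E, N, G, Q, P, L, C, J
Reachable nodes: 17 of 19 total.

17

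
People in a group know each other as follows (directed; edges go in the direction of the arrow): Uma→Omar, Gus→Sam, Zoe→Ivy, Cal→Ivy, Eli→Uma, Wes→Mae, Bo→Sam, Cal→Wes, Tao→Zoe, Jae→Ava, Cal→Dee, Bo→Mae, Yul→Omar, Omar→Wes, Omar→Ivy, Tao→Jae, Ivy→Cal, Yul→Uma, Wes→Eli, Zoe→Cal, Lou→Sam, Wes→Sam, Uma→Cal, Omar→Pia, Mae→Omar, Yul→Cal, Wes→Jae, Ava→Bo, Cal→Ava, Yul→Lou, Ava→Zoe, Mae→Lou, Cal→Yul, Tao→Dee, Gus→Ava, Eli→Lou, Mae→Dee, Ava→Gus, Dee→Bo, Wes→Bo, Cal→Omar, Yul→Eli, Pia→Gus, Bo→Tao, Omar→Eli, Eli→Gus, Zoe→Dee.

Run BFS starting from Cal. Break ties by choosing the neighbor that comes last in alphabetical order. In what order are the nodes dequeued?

Cal Yul Wes Omar Ivy Dee Ava Uma Lou Eli Sam Mae Jae Bo Pia Zoe Gus Tao

Visit Cal; enqueue Yul, Wes, Omar, Ivy, Dee, Ava → queue [Yul, Wes, Omar, Ivy, Dee, Ava]
Visit Yul; enqueue Uma, Lou, Eli → queue [Wes, Omar, Ivy, Dee, Ava, Uma, Lou, Eli]
Visit Wes; enqueue Sam, Mae, Jae, Bo → queue [Omar, Ivy, Dee, Ava, Uma, Lou, Eli, Sam, Mae, Jae, Bo]
Visit Omar; enqueue Pia → queue [Ivy, Dee, Ava, Uma, Lou, Eli, Sam, Mae, Jae, Bo, Pia]
Visit Ivy → queue [Dee, Ava, Uma, Lou, Eli, Sam, Mae, Jae, Bo, Pia]
Visit Dee → queue [Ava, Uma, Lou, Eli, Sam, Mae, Jae, Bo, Pia]
Visit Ava; enqueue Zoe, Gus → queue [Uma, Lou, Eli, Sam, Mae, Jae, Bo, Pia, Zoe, Gus]
Visit Uma → queue [Lou, Eli, Sam, Mae, Jae, Bo, Pia, Zoe, Gus]
Visit Lou → queue [Eli, Sam, Mae, Jae, Bo, Pia, Zoe, Gus]
Visit Eli → queue [Sam, Mae, Jae, Bo, Pia, Zoe, Gus]
Visit Sam → queue [Mae, Jae, Bo, Pia, Zoe, Gus]
Visit Mae → queue [Jae, Bo, Pia, Zoe, Gus]
Visit Jae → queue [Bo, Pia, Zoe, Gus]
Visit Bo; enqueue Tao → queue [Pia, Zoe, Gus, Tao]
Visit Pia → queue [Zoe, Gus, Tao]
Visit Zoe → queue [Gus, Tao]
Visit Gus → queue [Tao]
Visit Tao → queue []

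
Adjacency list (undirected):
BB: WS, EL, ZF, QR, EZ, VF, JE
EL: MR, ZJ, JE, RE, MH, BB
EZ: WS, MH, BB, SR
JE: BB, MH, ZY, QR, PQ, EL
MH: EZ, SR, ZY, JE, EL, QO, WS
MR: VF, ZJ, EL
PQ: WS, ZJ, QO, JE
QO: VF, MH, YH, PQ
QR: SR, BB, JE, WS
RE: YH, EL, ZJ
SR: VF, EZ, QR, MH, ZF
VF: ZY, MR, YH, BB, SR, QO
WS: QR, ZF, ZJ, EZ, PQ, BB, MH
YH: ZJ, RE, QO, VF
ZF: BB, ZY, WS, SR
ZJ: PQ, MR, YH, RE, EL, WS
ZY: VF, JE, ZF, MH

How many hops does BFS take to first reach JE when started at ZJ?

Level 0: ZJ
Level 1: EL, MR, PQ, RE, WS, YH
Level 2: BB, EZ, JE, MH, QO, QR, VF, ZF
Level 3: SR, ZY
JE first appears at level 2.

2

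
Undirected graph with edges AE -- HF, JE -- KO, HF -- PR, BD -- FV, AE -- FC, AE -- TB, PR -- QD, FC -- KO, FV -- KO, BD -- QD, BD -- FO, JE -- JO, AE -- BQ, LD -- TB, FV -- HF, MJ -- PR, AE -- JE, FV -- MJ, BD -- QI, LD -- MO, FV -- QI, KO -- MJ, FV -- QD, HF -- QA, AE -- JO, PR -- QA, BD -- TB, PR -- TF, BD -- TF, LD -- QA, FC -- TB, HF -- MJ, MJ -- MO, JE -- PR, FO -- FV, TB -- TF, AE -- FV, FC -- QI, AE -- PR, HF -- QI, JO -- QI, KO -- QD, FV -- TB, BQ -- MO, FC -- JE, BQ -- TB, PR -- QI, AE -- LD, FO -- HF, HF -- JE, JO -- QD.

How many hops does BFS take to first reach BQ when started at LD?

Level 0: LD
Level 1: AE, MO, QA, TB
Level 2: BD, BQ, FC, FV, HF, JE, JO, MJ, PR, TF
Level 3: FO, KO, QD, QI
BQ first appears at level 2.

2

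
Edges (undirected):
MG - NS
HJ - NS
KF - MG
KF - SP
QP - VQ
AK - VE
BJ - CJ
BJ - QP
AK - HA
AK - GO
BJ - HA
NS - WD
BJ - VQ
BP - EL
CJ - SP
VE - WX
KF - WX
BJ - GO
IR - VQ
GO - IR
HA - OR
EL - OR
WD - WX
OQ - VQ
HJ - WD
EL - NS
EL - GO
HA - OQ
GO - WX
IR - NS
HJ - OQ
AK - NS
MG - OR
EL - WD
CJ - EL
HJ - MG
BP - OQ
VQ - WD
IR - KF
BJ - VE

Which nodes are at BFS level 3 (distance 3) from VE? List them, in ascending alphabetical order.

Level 0: VE
Level 1: AK, BJ, WX
Level 2: CJ, GO, HA, KF, NS, QP, VQ, WD
Level 3: EL, HJ, IR, MG, OQ, OR, SP
Level 4: BP

EL, HJ, IR, MG, OQ, OR, SP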